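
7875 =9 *875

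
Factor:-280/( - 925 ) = 2^3*5^( -1 )*7^1 * 37^( - 1) = 56/185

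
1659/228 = 553/76 = 7.28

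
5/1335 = 1/267 = 0.00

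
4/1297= 4/1297 = 0.00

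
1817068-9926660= - 8109592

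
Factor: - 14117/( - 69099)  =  19/93 = 3^( - 1)*19^1*31^( - 1 ) 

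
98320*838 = 82392160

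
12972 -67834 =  - 54862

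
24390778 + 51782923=76173701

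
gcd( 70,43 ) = 1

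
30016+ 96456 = 126472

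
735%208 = 111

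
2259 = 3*753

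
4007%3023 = 984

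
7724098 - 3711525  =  4012573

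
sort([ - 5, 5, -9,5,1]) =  [  -  9, - 5,1,5,5 ] 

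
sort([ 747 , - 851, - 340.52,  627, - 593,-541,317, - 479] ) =[-851, - 593, - 541, - 479, - 340.52, 317,  627, 747]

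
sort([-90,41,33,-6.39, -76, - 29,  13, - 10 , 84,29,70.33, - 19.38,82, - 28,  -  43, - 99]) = [-99, -90, - 76,-43, - 29, - 28, - 19.38 , - 10 , - 6.39, 13,29,33,41,70.33, 82,84]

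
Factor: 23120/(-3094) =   -  680/91 = - 2^3*5^1*7^( - 1 )*13^ ( -1)*17^1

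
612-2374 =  - 1762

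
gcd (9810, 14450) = 10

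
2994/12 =249 + 1/2= 249.50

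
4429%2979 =1450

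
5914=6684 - 770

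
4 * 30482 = 121928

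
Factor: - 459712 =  - 2^6*11^1*653^1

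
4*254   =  1016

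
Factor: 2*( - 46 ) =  - 92 = - 2^2*23^1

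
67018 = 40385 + 26633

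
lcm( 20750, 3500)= 290500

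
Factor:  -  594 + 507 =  - 3^1*29^1 = - 87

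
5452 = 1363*4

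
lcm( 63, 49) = 441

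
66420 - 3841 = 62579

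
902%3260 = 902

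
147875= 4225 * 35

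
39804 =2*19902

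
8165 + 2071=10236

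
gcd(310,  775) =155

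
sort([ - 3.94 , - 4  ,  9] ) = [-4, - 3.94,9 ]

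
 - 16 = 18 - 34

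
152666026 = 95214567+57451459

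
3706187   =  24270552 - 20564365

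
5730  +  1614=7344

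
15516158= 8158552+7357606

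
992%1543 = 992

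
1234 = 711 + 523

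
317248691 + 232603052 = 549851743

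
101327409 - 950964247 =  - 849636838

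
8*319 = 2552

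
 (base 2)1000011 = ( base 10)67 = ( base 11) 61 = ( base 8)103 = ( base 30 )27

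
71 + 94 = 165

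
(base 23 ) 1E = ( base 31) 16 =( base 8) 45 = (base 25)1c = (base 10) 37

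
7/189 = 1/27 = 0.04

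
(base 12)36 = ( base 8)52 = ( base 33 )19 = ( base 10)42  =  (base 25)1H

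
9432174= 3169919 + 6262255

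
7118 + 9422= 16540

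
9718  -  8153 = 1565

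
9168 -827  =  8341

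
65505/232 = 282 + 81/232 = 282.35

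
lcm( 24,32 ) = 96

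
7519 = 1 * 7519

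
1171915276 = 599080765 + 572834511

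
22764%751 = 234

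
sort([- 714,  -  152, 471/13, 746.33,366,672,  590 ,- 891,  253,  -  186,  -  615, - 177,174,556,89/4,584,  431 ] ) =[ - 891,  -  714, - 615, - 186 , - 177,-152, 89/4, 471/13,174, 253,366, 431,556,584, 590,672,746.33]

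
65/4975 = 13/995= 0.01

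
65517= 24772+40745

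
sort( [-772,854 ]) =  [ - 772,854]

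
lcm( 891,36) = 3564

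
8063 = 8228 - 165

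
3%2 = 1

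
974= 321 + 653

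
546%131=22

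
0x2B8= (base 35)jv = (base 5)10241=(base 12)4a0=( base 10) 696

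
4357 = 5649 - 1292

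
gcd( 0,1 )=1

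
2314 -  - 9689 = 12003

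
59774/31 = 59774/31 = 1928.19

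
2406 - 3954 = -1548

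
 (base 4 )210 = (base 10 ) 36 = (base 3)1100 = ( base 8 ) 44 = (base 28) 18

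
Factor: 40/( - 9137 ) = -2^3*5^1*9137^ ( - 1 ) 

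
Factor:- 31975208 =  - 2^3*89^1 * 44909^1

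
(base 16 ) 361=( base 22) 1H7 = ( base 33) Q7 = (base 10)865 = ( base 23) 1ee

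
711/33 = 237/11 = 21.55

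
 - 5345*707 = - 3778915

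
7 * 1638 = 11466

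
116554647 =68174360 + 48380287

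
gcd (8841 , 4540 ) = 1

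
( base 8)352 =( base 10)234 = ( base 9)280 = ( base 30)7O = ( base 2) 11101010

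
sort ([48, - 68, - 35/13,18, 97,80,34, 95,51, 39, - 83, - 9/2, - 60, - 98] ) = [-98,  -  83,-68,  -  60,- 9/2,  -  35/13, 18,34 , 39,  48, 51, 80, 95, 97 ] 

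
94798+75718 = 170516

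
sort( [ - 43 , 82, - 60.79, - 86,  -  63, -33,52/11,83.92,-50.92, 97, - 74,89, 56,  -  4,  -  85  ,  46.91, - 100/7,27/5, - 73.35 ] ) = [ - 86,- 85,  -  74, - 73.35,-63, - 60.79,-50.92,- 43, -33, - 100/7 , -4,52/11,27/5,  46.91,56, 82, 83.92,89,97] 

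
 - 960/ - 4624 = 60/289 = 0.21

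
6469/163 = 6469/163 = 39.69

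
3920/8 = 490= 490.00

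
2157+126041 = 128198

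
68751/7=9821 + 4/7 = 9821.57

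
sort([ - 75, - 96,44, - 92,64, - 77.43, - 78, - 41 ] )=[-96, - 92, - 78,- 77.43,- 75, - 41,44,64]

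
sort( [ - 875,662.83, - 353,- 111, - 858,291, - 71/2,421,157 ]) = [ - 875, - 858, - 353, - 111, - 71/2,157, 291,421,662.83]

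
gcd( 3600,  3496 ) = 8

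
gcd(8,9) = 1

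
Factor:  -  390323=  - 390323^1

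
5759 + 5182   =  10941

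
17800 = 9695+8105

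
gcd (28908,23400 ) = 36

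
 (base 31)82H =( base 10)7767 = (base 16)1E57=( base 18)15h9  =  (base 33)74C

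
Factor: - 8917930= - 2^1 * 5^1*7^1 *127399^1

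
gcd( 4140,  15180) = 1380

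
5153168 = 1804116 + 3349052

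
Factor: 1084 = 2^2 * 271^1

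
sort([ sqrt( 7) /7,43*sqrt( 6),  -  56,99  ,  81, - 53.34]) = [ -56,  -  53.34 , sqrt( 7)/7, 81,99,43*sqrt(6)] 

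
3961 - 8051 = - 4090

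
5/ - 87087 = -1 + 87082/87087 =-0.00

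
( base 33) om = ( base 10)814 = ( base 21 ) 1HG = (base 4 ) 30232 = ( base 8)1456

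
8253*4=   33012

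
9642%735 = 87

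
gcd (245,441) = 49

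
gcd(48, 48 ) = 48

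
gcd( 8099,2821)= 91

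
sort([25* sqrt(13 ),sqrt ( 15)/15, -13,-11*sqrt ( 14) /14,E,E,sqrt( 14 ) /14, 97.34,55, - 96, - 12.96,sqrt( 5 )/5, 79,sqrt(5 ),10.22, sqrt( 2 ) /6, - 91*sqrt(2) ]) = [ - 91 * sqrt(2 ), -96,-13, - 12.96, - 11*sqrt(14 ) /14,sqrt (2)/6,  sqrt( 15)/15,sqrt( 14)/14, sqrt( 5) /5,sqrt( 5 ),E, E, 10.22,55,79,25 * sqrt(13) , 97.34] 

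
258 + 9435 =9693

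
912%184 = 176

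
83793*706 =59157858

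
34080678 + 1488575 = 35569253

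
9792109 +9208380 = 19000489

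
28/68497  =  28/68497 = 0.00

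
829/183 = 4 + 97/183 =4.53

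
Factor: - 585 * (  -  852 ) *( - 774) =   -  2^3*3^5*5^1*13^1*43^1* 71^1 = - 385777080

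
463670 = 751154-287484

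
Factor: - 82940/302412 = -3^( - 1 )*5^1*13^1*79^( - 1)  =  -65/237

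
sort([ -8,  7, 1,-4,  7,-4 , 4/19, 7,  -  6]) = [-8,-6, - 4,- 4, 4/19 , 1 , 7 , 7,  7]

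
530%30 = 20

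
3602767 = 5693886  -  2091119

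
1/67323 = 1/67323=0.00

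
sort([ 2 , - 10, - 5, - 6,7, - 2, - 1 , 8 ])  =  [ - 10, - 6,  -  5, - 2,-1, 2, 7,  8]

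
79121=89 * 889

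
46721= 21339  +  25382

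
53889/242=222 + 15/22= 222.68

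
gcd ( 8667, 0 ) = 8667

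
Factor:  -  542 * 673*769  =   - 280505054= - 2^1*271^1*673^1*769^1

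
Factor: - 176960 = - 2^6*5^1 *7^1*79^1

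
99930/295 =19986/59 = 338.75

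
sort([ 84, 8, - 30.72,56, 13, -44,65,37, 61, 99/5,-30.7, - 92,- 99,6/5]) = [ - 99,-92, - 44 ,  -  30.72, - 30.7,  6/5,8,13,99/5, 37,56,61,65, 84 ]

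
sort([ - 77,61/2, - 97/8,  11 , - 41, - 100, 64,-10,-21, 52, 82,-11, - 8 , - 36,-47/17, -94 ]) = [ - 100,-94, - 77,-41,-36, - 21,-97/8, - 11,  -  10, - 8,  -  47/17,11,61/2, 52, 64, 82 ] 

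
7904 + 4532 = 12436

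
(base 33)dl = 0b111000010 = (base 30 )f0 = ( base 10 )450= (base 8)702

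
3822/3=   1274=1274.00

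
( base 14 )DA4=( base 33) 2FJ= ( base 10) 2692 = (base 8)5204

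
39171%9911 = 9438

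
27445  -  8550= 18895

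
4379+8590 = 12969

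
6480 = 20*324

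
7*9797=68579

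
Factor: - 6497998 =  - 2^1*13^1*249923^1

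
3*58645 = 175935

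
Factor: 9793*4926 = 2^1*3^1 * 7^1*821^1* 1399^1 = 48240318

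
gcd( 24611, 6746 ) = 1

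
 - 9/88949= -1  +  88940/88949 = - 0.00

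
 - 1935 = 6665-8600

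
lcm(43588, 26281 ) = 1787108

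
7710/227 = 33  +  219/227= 33.96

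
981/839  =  981/839 = 1.17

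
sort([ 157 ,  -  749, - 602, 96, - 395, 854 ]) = [ - 749, - 602, - 395,96,157,854 ] 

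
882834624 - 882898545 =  - 63921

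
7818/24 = 325+ 3/4 = 325.75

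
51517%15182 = 5971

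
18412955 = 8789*2095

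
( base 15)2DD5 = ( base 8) 23223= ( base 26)efl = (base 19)186E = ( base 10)9875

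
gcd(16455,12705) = 15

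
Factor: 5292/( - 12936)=  -  9/22 = - 2^( - 1 ) * 3^2 * 11^ ( - 1)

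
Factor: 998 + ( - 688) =2^1*5^1*31^1= 310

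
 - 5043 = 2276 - 7319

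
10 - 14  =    -  4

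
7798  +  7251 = 15049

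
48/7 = 6 + 6/7 = 6.86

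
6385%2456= 1473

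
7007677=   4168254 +2839423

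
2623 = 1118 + 1505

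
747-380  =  367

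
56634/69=18878/23 = 820.78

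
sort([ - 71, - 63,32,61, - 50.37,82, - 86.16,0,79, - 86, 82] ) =[ - 86.16, - 86, - 71, - 63, - 50.37, 0,32,61,79, 82, 82] 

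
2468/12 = 617/3=   205.67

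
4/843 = 4/843 = 0.00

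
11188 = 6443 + 4745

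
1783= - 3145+4928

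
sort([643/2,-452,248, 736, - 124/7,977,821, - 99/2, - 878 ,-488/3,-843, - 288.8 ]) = [-878,  -  843, - 452 ,-288.8, - 488/3,-99/2, - 124/7,248,643/2,736,821,977 ] 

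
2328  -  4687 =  - 2359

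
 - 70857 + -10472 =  - 81329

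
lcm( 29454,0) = 0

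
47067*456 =21462552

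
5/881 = 5/881 = 0.01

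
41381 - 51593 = - 10212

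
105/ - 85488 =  - 35/28496 = - 0.00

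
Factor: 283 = 283^1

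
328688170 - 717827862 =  - 389139692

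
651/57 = 11 + 8/19  =  11.42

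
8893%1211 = 416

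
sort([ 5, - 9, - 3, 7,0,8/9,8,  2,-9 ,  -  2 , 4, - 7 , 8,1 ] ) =[ - 9, - 9, - 7, - 3, - 2,0,8/9,1 , 2,4,5, 7,8,8] 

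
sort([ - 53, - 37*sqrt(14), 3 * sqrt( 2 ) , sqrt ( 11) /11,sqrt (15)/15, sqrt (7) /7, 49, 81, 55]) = [- 37 * sqrt(14 ), - 53,sqrt( 15)/15, sqrt( 11 ) /11,sqrt(7 )/7, 3*sqrt( 2 ),49, 55 , 81 ]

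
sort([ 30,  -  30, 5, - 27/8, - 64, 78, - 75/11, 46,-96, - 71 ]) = [ - 96, - 71, - 64,-30,- 75/11, - 27/8,5, 30, 46 , 78] 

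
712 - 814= - 102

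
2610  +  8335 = 10945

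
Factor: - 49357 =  - 7^1*11^1*641^1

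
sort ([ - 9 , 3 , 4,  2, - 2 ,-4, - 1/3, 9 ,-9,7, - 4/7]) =[ - 9,  -  9, - 4, - 2, - 4/7, - 1/3,2,  3,  4,7,9]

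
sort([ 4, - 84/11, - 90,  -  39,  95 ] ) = [-90, - 39, - 84/11,4, 95]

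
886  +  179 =1065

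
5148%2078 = 992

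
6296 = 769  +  5527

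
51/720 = 17/240  =  0.07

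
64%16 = 0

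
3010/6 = 501 + 2/3 = 501.67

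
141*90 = 12690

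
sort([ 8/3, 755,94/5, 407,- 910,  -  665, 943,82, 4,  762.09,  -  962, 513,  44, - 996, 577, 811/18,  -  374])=[ - 996,  -  962, - 910 , - 665,- 374, 8/3,4, 94/5, 44,811/18,82, 407, 513, 577, 755, 762.09,  943] 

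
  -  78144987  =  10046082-88191069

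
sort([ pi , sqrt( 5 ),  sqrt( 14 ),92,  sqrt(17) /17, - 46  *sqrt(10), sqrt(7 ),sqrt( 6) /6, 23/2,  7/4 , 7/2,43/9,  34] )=[-46*sqrt( 10),  sqrt( 17 )/17,  sqrt(6 ) /6, 7/4, sqrt( 5 ),  sqrt( 7), pi, 7/2,  sqrt( 14), 43/9,23/2, 34, 92 ] 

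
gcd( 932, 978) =2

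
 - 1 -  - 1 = 0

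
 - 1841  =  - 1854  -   - 13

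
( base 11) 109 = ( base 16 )82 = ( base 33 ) 3v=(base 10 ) 130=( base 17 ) 7B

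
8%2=0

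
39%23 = 16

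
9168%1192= 824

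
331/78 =4  +  19/78 = 4.24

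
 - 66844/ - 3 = 66844/3 = 22281.33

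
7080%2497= 2086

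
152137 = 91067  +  61070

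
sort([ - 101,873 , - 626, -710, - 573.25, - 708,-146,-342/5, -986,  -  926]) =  [ - 986 ,-926, - 710 ,-708, - 626, - 573.25,-146,-101,- 342/5,873 ]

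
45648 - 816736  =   - 771088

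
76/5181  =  76/5181 = 0.01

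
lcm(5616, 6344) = 342576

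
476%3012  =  476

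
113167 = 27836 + 85331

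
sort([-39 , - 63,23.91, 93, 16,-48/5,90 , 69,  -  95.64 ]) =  [ - 95.64,-63, - 39, - 48/5, 16, 23.91, 69,90, 93]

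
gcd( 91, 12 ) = 1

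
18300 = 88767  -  70467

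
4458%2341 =2117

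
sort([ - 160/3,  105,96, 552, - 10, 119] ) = [ - 160/3, - 10,96,105, 119,552 ] 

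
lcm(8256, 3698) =355008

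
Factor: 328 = 2^3*41^1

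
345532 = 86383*4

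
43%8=3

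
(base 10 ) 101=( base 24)45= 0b1100101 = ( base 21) 4h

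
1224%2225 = 1224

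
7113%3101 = 911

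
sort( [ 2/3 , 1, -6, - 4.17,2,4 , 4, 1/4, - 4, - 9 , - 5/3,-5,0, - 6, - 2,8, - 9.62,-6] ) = [- 9.62, - 9, - 6, - 6, - 6 ,-5,-4.17, - 4, -2, - 5/3,0, 1/4, 2/3,1,2,4,4, 8] 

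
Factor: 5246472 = 2^3*3^1*7^1*  11^1*17^1 * 167^1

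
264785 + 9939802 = 10204587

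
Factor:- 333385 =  - 5^1*13^1*23^1* 223^1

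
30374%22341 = 8033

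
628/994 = 314/497= 0.63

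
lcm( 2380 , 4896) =171360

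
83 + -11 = 72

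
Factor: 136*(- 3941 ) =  - 535976 = - 2^3*7^1*17^1*563^1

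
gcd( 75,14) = 1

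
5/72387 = 5/72387 = 0.00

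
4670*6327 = 29547090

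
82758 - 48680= 34078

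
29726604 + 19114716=48841320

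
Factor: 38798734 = 2^1*13^1*283^1*5273^1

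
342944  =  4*85736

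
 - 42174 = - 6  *7029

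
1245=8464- 7219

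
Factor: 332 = 2^2*83^1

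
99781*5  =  498905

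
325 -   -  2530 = 2855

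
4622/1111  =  4 + 178/1111 = 4.16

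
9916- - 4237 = 14153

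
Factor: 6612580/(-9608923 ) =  - 2^2*5^1*13^1*29^1*877^1*9608923^( - 1)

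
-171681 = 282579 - 454260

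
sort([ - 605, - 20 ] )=[ - 605, - 20]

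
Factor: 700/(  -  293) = - 2^2*5^2*7^1*293^( - 1)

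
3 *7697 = 23091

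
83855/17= 83855/17  =  4932.65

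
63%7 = 0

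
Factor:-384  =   - 2^7*3^1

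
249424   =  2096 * 119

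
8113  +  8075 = 16188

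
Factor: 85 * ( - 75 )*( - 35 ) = 223125 = 3^1 * 5^4*7^1 * 17^1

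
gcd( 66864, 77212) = 796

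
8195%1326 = 239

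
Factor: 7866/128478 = 3^1*7^( - 2 ) = 3/49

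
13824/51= 4608/17 = 271.06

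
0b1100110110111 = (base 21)eja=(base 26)9J5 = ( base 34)5nl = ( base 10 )6583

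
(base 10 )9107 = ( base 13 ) 41B7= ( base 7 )35360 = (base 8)21623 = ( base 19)1646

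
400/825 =16/33 = 0.48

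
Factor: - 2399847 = - 3^1*799949^1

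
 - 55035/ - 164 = 55035/164 =335.58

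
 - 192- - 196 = 4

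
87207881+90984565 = 178192446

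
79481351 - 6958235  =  72523116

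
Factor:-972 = - 2^2*3^5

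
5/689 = 5/689 = 0.01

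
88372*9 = 795348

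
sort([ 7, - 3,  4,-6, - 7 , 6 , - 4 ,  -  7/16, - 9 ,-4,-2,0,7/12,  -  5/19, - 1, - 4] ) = [-9,-7 , - 6,  -  4, - 4, - 4, - 3,-2, - 1 ,  -  7/16, - 5/19 , 0, 7/12 , 4, 6,7 ] 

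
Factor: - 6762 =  - 2^1*3^1*7^2 *23^1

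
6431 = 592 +5839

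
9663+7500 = 17163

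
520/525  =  104/105 =0.99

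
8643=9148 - 505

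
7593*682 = 5178426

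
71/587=71/587 = 0.12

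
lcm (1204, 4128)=28896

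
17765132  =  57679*308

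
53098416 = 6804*7804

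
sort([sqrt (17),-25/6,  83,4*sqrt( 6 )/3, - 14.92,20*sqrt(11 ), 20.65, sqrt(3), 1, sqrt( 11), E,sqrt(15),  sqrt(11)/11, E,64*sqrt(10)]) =[ - 14.92,  -  25/6, sqrt (11)/11, 1, sqrt( 3 ), E,E,4*sqrt(6 )/3,sqrt ( 11), sqrt(15 ), sqrt(17), 20.65, 20*sqrt( 11), 83, 64  *  sqrt(10)]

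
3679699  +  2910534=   6590233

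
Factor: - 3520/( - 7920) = 4/9 = 2^2*3^( - 2 ) 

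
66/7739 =66/7739= 0.01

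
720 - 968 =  - 248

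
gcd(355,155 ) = 5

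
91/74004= 13/10572=0.00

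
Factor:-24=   -  2^3*3^1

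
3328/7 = 3328/7 = 475.43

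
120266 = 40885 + 79381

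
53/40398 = 53/40398 = 0.00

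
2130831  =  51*41781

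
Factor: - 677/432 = -2^( -4 ) * 3^(-3 )*677^1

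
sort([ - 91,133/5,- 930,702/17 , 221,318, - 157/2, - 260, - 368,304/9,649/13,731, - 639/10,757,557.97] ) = [ - 930, - 368, - 260, - 91 ,-157/2, - 639/10, 133/5, 304/9,702/17,649/13,221,318,557.97,731,  757]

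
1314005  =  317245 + 996760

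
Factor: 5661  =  3^2*17^1*37^1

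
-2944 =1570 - 4514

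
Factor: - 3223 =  - 11^1*293^1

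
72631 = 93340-20709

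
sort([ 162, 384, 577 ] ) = [ 162,384 , 577 ] 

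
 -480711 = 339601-820312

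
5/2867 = 5/2867 = 0.00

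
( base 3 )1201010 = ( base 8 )2335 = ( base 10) 1245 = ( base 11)A32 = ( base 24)23l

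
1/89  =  1/89 = 0.01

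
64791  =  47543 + 17248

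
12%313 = 12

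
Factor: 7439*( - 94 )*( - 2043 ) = 1428600438=2^1*3^2* 43^1 *47^1 * 173^1*  227^1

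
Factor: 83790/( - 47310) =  - 3^1*7^2*83^( - 1) =-147/83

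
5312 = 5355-43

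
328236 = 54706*6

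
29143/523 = 55 + 378/523 = 55.72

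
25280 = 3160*8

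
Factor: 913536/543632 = 936/557=2^3* 3^2*13^1*557^( - 1) 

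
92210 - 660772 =-568562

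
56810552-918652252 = -861841700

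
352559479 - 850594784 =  - 498035305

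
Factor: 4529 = 7^1 * 647^1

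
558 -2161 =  - 1603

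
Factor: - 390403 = -13^1 * 59^1*509^1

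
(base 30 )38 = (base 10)98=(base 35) 2S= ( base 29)3b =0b1100010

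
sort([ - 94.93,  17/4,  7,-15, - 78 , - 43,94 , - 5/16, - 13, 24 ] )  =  [ - 94.93, - 78, - 43, - 15, - 13,  -  5/16, 17/4,7, 24, 94] 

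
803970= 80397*10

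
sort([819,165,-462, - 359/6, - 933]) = [- 933, - 462, - 359/6, 165,819]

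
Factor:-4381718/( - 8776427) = 398338/797857 = 2^1 *59^ ( - 1)*151^1*1319^1*13523^( - 1)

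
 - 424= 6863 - 7287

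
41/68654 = 41/68654 = 0.00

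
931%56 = 35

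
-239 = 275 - 514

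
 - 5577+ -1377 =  - 6954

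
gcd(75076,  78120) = 4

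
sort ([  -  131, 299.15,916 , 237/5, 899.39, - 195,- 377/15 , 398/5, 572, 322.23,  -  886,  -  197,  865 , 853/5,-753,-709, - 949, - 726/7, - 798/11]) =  [ - 949, - 886,  -  753,- 709 ,  -  197,-195, -131,-726/7, - 798/11, - 377/15,237/5,398/5,853/5 , 299.15,322.23,572, 865, 899.39,916 ]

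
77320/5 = 15464 = 15464.00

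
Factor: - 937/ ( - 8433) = 1/9 = 3^( - 2) 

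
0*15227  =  0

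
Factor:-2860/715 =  - 2^2  =  - 4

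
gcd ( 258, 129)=129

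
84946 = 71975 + 12971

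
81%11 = 4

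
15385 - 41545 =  -26160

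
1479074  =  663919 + 815155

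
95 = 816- 721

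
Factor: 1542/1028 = 2^( - 1)*3^1  =  3/2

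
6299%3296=3003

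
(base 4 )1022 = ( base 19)3H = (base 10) 74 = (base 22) 38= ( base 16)4a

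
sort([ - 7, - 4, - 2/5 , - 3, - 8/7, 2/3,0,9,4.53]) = [ - 7,-4, - 3, - 8/7, - 2/5,0,2/3 , 4.53,9] 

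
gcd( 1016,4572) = 508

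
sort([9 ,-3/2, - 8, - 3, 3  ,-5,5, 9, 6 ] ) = [ - 8, - 5, - 3, - 3/2,3, 5, 6,9,9] 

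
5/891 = 5/891 = 0.01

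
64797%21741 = 21315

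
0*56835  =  0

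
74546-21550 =52996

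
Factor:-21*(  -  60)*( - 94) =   -  118440 =- 2^3*3^2*5^1*7^1*47^1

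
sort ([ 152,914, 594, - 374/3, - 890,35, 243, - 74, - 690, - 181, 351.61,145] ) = [  -  890, - 690, - 181, - 374/3, - 74, 35,145, 152, 243,  351.61,594, 914 ] 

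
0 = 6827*0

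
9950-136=9814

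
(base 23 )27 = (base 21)2b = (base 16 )35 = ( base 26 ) 21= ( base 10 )53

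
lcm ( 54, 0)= 0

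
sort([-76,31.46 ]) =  [ - 76,31.46]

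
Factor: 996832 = 2^5*31151^1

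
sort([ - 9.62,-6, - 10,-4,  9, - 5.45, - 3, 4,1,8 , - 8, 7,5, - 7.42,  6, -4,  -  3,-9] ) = [ - 10,-9.62, - 9,- 8, - 7.42, - 6,  -  5.45,  -  4, - 4,-3,-3, 1,4,5, 6, 7, 8, 9 ] 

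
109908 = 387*284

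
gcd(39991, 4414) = 1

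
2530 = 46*55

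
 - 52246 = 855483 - 907729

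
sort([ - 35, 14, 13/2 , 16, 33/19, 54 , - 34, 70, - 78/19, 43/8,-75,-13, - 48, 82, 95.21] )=[  -  75, - 48, - 35,-34, - 13, - 78/19, 33/19,43/8,13/2,14, 16,54,70,82, 95.21 ] 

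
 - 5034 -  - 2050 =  - 2984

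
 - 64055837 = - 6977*9181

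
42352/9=4705+7/9 = 4705.78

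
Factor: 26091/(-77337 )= - 223/661 = - 223^1*661^(-1)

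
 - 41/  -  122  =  41/122= 0.34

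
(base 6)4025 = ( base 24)1ch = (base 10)881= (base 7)2366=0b1101110001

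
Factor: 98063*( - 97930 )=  - 9603309590 = - 2^1*5^1*7^2*1399^1*14009^1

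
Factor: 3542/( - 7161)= - 2^1*3^(-1)*23^1*31^( - 1) = - 46/93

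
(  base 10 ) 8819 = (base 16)2273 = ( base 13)4025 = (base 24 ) f7b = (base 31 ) 95F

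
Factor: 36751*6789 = 3^1*11^1*13^1  *31^1 * 73^1*257^1 =249502539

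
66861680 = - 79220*( - 844) 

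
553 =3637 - 3084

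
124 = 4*31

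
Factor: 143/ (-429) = -3^( - 1) = -1/3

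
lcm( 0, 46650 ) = 0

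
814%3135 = 814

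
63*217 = 13671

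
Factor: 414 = 2^1*3^2 *23^1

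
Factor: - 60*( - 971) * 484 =2^4*3^1  *5^1 * 11^2*971^1 =28197840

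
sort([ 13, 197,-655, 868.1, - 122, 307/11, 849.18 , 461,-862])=[- 862, - 655,  -  122,13,  307/11, 197,461,849.18, 868.1] 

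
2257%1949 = 308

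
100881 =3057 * 33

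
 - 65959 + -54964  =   - 120923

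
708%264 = 180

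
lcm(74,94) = 3478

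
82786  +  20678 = 103464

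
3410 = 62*55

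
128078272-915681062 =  - 787602790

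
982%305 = 67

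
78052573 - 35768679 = 42283894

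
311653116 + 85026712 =396679828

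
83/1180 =83/1180 = 0.07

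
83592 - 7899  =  75693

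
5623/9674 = 5623/9674 =0.58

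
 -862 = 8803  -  9665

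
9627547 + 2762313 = 12389860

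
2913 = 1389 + 1524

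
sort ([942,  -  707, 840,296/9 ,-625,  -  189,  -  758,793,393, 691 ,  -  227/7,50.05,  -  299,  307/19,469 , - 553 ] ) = [ - 758,-707, - 625, - 553,  -  299,  -  189, - 227/7,307/19,296/9,50.05,393, 469,691, 793,840,942 ]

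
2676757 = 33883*79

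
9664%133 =88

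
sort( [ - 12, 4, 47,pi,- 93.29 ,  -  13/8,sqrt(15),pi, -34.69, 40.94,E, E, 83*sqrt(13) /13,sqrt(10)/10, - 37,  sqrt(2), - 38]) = [- 93.29 , - 38, - 37, - 34.69, -12 ,  -  13/8, sqrt( 10)/10,sqrt( 2 ) , E , E, pi,pi, sqrt (15),4, 83*sqrt( 13 )/13, 40.94,47]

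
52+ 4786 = 4838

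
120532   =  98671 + 21861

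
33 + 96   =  129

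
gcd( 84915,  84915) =84915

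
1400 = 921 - -479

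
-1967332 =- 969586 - 997746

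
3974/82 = 48 + 19/41 = 48.46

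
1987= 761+1226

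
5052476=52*97163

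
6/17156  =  3/8578  =  0.00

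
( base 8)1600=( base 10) 896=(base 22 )1ig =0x380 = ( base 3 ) 1020012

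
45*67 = 3015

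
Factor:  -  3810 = - 2^1*3^1*5^1*127^1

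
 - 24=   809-833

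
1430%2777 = 1430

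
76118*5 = 380590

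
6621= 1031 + 5590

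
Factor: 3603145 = 5^1 * 7^1 * 13^1 * 7919^1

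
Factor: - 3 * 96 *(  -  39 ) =2^5 * 3^3*13^1 = 11232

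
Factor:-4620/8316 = - 3^( - 2 )*5^1  =  - 5/9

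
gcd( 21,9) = 3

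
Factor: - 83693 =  - 127^1*659^1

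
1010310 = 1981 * 510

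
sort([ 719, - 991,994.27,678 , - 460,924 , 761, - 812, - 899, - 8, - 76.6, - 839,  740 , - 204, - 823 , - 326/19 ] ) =[-991, -899,  -  839,-823,-812, - 460, - 204, - 76.6, - 326/19,-8, 678,719 , 740,761,924,994.27] 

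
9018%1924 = 1322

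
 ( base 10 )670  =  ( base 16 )29E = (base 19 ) 1g5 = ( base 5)10140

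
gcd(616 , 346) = 2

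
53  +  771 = 824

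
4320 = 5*864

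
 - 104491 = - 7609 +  - 96882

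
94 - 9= 85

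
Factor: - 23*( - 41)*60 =2^2 *3^1*5^1*23^1*41^1=56580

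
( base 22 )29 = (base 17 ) 32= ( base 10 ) 53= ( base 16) 35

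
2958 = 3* 986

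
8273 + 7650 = 15923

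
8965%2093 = 593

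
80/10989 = 80/10989 = 0.01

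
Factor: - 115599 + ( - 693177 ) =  - 808776 = - 2^3 * 3^2*47^1 * 239^1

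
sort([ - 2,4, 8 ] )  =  [- 2, 4, 8 ]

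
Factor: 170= 2^1*5^1*17^1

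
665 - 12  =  653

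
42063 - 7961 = 34102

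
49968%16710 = 16548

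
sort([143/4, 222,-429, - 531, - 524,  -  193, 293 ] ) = [ - 531,- 524, - 429, - 193,  143/4, 222,293 ]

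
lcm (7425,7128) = 178200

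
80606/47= 80606/47 = 1715.02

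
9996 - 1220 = 8776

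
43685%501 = 98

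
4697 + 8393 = 13090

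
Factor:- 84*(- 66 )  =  5544 = 2^3*3^2 * 7^1*11^1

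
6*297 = 1782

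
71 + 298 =369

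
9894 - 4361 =5533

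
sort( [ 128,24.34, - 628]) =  [ - 628,24.34,128]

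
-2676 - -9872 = 7196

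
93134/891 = 93134/891 = 104.53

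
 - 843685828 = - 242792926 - 600892902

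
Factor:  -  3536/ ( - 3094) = 8/7 =2^3*7^( - 1 )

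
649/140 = 4 + 89/140=4.64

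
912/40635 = 304/13545=0.02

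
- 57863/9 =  - 6430 + 7/9  =  - 6429.22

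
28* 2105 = 58940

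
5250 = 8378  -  3128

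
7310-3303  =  4007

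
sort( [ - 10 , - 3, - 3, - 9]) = [ - 10, - 9,-3, - 3]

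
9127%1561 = 1322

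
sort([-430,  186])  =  [ - 430, 186 ] 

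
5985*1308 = 7828380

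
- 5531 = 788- 6319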